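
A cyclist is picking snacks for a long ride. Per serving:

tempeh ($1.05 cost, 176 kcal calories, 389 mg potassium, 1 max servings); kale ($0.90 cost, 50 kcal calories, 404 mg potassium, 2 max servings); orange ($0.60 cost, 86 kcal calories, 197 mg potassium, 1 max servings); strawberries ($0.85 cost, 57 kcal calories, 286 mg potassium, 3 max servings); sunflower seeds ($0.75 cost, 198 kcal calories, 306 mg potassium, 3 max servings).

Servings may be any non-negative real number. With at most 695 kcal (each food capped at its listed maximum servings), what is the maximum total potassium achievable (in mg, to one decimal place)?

2502.4 mg

Potassium per kcal: kale 8.08, strawberries 5.018, orange 2.291, tempeh 2.21, sunflower seeds 1.545.
Take 2 servings of kale: uses 100 kcal, +808.0 mg potassium (running total 808.0 mg).
Take 3 servings of strawberries: uses 171 kcal, +858.0 mg potassium (running total 1666.0 mg).
Take 1 serving of orange: uses 86 kcal, +197.0 mg potassium (running total 1863.0 mg).
Take 1 serving of tempeh: uses 176 kcal, +389.0 mg potassium (running total 2252.0 mg).
Take 0.8182 servings of sunflower seeds: uses 162 kcal, +250.4 mg potassium (running total 2502.4 mg).
Greedy by best ratio exhausts the calories allowance optimally: 2502.4 mg.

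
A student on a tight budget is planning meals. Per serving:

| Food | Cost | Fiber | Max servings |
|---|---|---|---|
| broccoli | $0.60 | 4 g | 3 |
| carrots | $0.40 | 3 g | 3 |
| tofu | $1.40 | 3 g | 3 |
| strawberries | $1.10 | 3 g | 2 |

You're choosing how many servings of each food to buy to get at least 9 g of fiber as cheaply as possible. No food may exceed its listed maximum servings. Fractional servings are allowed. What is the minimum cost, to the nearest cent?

Cost per g of fiber: carrots $0.1333, broccoli $0.1500, strawberries $0.3667, tofu $0.4667.
Take 3 servings of carrots: +9.0 g fiber for $1.20 (total $1.20, still need 0.0 g).
Filling from the cheapest source first is optimal under one linear minimum: $1.20.

$1.20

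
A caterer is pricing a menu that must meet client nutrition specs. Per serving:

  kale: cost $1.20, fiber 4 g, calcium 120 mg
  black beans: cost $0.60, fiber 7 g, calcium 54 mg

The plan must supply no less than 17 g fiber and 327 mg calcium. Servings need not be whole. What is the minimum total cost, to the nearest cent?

kale only: max(17/4, 327/120) = 4.25 servings → $5.10.
black beans only: max(17/7, 327/54) = 6.056 servings → $3.63.
kale + black beans with both tight: 2.197 servings and 1.173 servings → $3.34.
The minimum over all feasible corners is $3.34.

$3.34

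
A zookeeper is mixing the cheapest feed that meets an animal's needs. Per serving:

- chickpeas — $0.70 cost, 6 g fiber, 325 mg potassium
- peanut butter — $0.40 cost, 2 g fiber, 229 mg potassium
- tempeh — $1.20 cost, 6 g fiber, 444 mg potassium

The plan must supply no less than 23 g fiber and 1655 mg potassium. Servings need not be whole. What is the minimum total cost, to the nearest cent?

$3.25

Minimising a linear cost over {fiber ≥ 23, potassium ≥ 1655, servings ≥ 0} — the optimum is at a vertex, using one or two foods.
chickpeas only: max(23/6, 1655/325) = 5.092 servings → $3.56.
peanut butter only: max(23/2, 1655/229) = 11.5 servings → $4.60.
tempeh only: max(23/6, 1655/444) = 3.833 servings → $4.60.
chickpeas + peanut butter with both tight: 2.703 servings and 3.391 servings → $3.25.
chickpeas + tempeh with both tight: 0.395 servings and 3.438 servings → $4.40.
peanut butter + tempeh: intersection lies outside the first quadrant.
Cheapest feasible corner: $3.25.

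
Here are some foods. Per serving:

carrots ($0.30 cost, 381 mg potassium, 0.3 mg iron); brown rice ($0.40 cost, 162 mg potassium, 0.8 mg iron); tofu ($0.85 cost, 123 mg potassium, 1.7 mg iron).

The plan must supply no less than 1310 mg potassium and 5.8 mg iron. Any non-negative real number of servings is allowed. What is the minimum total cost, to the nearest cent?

carrots only: max(1310/381, 5.8/0.3) = 19.33 servings → $5.80.
brown rice only: max(1310/162, 5.8/0.8) = 8.086 servings → $3.23.
tofu only: max(1310/123, 5.8/1.7) = 10.65 servings → $9.05.
carrots + brown rice with both tight: 0.4231 servings and 7.091 servings → $2.96.
carrots + tofu with both tight: 2.478 servings and 2.974 servings → $3.27.
brown rice + tofu: the both-tight solution has a negative serving — not a feasible corner.
Cheapest feasible corner: $2.96.

$2.96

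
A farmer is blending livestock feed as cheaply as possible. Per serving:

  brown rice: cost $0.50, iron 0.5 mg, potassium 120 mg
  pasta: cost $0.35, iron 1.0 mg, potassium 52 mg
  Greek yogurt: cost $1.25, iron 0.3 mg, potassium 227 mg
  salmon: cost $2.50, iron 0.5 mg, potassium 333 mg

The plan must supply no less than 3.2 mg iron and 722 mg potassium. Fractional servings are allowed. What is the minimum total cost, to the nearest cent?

With two linear requirements the optimum uses one or two foods; enumerate the corners.
brown rice only: max(3.2/0.5, 722/120) = 6.4 servings → $3.20.
pasta only: max(3.2/1.0, 722/52) = 13.88 servings → $4.86.
Greek yogurt only: max(3.2/0.3, 722/227) = 10.67 servings → $13.33.
salmon only: max(3.2/0.5, 722/333) = 6.4 servings → $16.00.
brown rice + pasta with both tight: 5.911 servings and 0.2447 servings → $3.04.
brown rice + Greek yogurt with both targets exact would need a negative amount; discard.
brown rice + salmon: the both-tight solution has a negative serving — not a feasible corner.
pasta + Greek yogurt with both tight: 2.412 servings and 2.628 servings → $4.13.
pasta + salmon with both tight: 2.295 servings and 1.81 servings → $5.33.
Greek yogurt + salmon: the both-tight solution has a negative serving — not a feasible corner.
So the least-cost plan costs $3.04.

$3.04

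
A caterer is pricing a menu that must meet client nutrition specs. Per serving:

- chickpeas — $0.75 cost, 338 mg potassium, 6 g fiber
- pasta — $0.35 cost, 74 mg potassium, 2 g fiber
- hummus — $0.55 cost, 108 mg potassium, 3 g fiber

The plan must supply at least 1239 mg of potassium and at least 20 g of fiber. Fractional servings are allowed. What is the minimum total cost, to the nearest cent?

$2.75

An LP optimum is at a vertex; with two nutrient constraints at most two foods are used. Check each candidate.
chickpeas only: max(1239/338, 20/6) = 3.666 servings → $2.75.
pasta only: max(1239/74, 20/2) = 16.74 servings → $5.86.
hummus only: max(1239/108, 20/3) = 11.47 servings → $6.31.
chickpeas + pasta: the both-tight solution has a negative serving — not a feasible corner.
chickpeas + hummus: the both-tight solution has a negative serving — not a feasible corner.
pasta + hummus: intersection lies outside the first quadrant.
Cheapest feasible corner: $2.75.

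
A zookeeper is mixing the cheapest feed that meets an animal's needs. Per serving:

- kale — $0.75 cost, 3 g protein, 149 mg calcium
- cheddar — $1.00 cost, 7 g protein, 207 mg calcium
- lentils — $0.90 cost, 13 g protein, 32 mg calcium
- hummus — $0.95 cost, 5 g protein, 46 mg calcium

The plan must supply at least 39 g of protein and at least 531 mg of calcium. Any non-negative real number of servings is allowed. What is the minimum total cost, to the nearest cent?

The cheapest plan sits at a corner of the feasible region — with two constraints it uses at most two foods.
kale only: max(39/3, 531/149) = 13 servings → $9.75.
cheddar only: max(39/7, 531/207) = 5.571 servings → $5.57.
lentils only: max(39/13, 531/32) = 16.59 servings → $14.93.
hummus only: max(39/5, 531/46) = 11.54 servings → $10.97.
kale + cheddar: intersection lies outside the first quadrant.
kale + lentils with both tight: 3.072 servings and 2.291 servings → $4.37.
kale + hummus with both tight: 1.418 servings and 6.949 servings → $7.67.
cheddar + lentils with both tight: 2.292 servings and 1.766 servings → $3.88.
cheddar + hummus with both tight: 1.208 servings and 6.109 servings → $7.01.
lentils + hummus: the both-tight solution has a negative serving — not a feasible corner.
Cheapest feasible corner: $3.88.

$3.88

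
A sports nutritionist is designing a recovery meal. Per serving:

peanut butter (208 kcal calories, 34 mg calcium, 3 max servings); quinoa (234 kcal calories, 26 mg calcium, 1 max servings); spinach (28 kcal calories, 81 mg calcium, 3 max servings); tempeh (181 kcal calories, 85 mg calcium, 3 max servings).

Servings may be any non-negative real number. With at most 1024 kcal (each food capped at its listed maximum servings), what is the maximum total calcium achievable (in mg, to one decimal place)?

Calcium per kcal: spinach 2.893, tempeh 0.4696, peanut butter 0.1635, quinoa 0.1111.
Take 3 servings of spinach: uses 84 kcal, +243.0 mg calcium (running total 243.0 mg).
Take 3 servings of tempeh: uses 543 kcal, +255.0 mg calcium (running total 498.0 mg).
Take 1.909 servings of peanut butter: uses 397 kcal, +64.9 mg calcium (running total 562.9 mg).
Greedy by best ratio exhausts the calories allowance optimally: 562.9 mg.

562.9 mg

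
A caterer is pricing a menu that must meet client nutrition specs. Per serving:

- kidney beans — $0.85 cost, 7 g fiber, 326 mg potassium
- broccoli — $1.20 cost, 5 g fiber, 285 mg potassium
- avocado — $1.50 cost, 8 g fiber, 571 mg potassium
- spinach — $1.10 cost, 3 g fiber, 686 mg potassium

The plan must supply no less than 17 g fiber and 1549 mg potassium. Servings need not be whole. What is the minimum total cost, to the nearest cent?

$3.08

kidney beans only: max(17/7, 1549/326) = 4.752 servings → $4.04.
broccoli only: max(17/5, 1549/285) = 5.435 servings → $6.52.
avocado only: max(17/8, 1549/571) = 2.713 servings → $4.07.
spinach only: max(17/3, 1549/686) = 5.667 servings → $6.23.
kidney beans + broccoli with both targets exact would need a negative amount; discard.
kidney beans + avocado: the both-tight solution has a negative serving — not a feasible corner.
kidney beans + spinach with both tight: 1.834 servings and 1.386 servings → $3.08.
broccoli + avocado with both targets exact would need a negative amount; discard.
broccoli + spinach with both tight: 2.724 servings and 1.126 servings → $4.51.
avocado + spinach with both tight: 1.858 servings and 0.7113 servings → $3.57.
The minimum over all feasible corners is $3.08.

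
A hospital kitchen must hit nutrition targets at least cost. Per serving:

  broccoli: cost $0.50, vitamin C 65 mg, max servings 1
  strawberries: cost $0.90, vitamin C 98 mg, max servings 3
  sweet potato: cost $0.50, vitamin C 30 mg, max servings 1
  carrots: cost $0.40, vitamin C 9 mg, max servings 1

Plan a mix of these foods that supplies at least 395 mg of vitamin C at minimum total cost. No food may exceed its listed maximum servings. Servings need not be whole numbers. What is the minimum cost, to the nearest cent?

Cost per mg of vitamin C: broccoli $0.0077, strawberries $0.0092, sweet potato $0.0167, carrots $0.0444.
Take 1 serving of broccoli: +65.0 mg vitamin C for $0.50 (total $0.50, still need 330.0 mg).
Take 3 servings of strawberries: +294.0 mg vitamin C for $2.70 (total $3.20, still need 36.0 mg).
Take 1 serving of sweet potato: +30.0 mg vitamin C for $0.50 (total $3.70, still need 6.0 mg).
Take 0.6667 servings of carrots: +6.0 mg vitamin C for $0.27 (total $3.97, still need 0.0 mg).
Filling from the cheapest source first is optimal under one linear minimum: $3.97.

$3.97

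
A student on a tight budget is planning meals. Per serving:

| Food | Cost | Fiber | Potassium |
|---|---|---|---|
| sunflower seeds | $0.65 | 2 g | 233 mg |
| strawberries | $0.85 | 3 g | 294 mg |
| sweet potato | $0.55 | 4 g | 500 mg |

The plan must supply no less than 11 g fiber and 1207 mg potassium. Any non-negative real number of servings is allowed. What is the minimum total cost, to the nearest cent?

$1.51

A basic optimal solution has at most two foods positive. Try each food alone and each pair with both targets met exactly.
sunflower seeds only: max(11/2, 1207/233) = 5.5 servings → $3.58.
strawberries only: max(11/3, 1207/294) = 4.105 servings → $3.49.
sweet potato only: max(11/4, 1207/500) = 2.75 servings → $1.51.
sunflower seeds + strawberries with both tight: 3.486 servings and 1.342 servings → $3.41.
sunflower seeds + sweet potato with both targets exact would need a negative amount; discard.
strawberries + sweet potato with both tight: 2.074 servings and 1.194 servings → $2.42.
Cheapest feasible corner: $1.51.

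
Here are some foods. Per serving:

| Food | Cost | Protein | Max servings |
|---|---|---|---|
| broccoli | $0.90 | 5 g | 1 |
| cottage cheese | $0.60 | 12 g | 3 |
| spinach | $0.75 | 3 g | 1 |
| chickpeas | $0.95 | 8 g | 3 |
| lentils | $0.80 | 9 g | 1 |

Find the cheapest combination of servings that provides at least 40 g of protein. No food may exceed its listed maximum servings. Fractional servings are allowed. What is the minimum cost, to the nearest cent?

$2.16

Cost per g of protein: cottage cheese $0.0500, lentils $0.0889, chickpeas $0.1187, broccoli $0.1800, spinach $0.2500.
Take 3 servings of cottage cheese: +36.0 g protein for $1.80 (total $1.80, still need 4.0 g).
Take 0.4444 servings of lentils: +4.0 g protein for $0.36 (total $2.16, still need 0.0 g).
Greedy by cheapest-per-g is optimal for a single linear constraint, so the minimum cost is $2.16.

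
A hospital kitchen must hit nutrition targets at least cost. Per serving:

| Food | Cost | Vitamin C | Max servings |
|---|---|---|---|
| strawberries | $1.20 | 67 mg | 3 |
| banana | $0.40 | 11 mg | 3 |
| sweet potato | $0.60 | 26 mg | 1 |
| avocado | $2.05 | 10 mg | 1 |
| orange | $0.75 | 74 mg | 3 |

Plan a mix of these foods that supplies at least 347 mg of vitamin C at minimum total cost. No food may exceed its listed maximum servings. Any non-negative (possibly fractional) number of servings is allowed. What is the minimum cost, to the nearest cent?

$4.49

Cost per mg of vitamin C: orange $0.0101, strawberries $0.0179, sweet potato $0.0231, banana $0.0364, avocado $0.2050.
Take 3 servings of orange: +222.0 mg vitamin C for $2.25 (total $2.25, still need 125.0 mg).
Take 1.866 servings of strawberries: +125.0 mg vitamin C for $2.24 (total $4.49, still need 0.0 mg).
Filling from the cheapest source first is optimal under one linear minimum: $4.49.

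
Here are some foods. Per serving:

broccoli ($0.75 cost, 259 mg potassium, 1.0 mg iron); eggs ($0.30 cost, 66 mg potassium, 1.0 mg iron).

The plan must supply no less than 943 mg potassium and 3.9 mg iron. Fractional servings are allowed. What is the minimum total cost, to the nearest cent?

The cheapest plan sits at a corner of the feasible region — with two constraints it uses at most two foods.
broccoli only: max(943/259, 3.9/1.0) = 3.9 servings → $2.92.
eggs only: max(943/66, 3.9/1.0) = 14.29 servings → $4.29.
broccoli + eggs with both tight: 3.552 servings and 0.3477 servings → $2.77.
Cheapest feasible corner: $2.77.

$2.77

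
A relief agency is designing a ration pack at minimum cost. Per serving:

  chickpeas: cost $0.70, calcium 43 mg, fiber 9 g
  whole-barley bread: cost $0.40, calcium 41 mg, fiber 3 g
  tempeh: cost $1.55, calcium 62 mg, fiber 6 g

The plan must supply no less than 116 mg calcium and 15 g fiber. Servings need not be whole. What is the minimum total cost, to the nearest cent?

Compare the cost at each extreme point of the feasible region.
chickpeas only: max(116/43, 15/9) = 2.698 servings → $1.89.
whole-barley bread only: max(116/41, 15/3) = 5 servings → $2.00.
tempeh only: max(116/62, 15/6) = 2.5 servings → $3.88.
chickpeas + whole-barley bread with both tight: 1.113 servings and 1.663 servings → $1.44.
chickpeas + tempeh with both tight: 0.78 servings and 1.33 servings → $2.61.
whole-barley bread + tempeh: the both-tight solution has a negative serving — not a feasible corner.
So the least-cost plan costs $1.44.

$1.44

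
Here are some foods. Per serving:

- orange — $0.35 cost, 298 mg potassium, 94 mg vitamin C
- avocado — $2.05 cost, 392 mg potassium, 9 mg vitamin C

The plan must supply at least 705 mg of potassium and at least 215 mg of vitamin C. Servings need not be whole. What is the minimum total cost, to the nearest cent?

$0.83

At the optimum either one food covers both requirements or two foods hit both targets exactly; no other combination can be cheaper.
orange only: max(705/298, 215/94) = 2.366 servings → $0.83.
avocado only: max(705/392, 215/9) = 23.89 servings → $48.97.
orange + avocado with both tight: 2.281 servings and 0.06439 servings → $0.93.
Cheapest feasible corner: $0.83.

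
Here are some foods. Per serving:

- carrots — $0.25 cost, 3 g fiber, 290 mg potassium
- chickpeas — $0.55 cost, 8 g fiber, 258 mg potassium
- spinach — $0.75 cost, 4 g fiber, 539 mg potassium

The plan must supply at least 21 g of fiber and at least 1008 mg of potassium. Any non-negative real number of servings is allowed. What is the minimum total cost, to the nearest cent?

At the optimum either one food covers both requirements or two foods hit both targets exactly; no other combination can be cheaper.
carrots only: max(21/3, 1008/290) = 7 servings → $1.75.
chickpeas only: max(21/8, 1008/258) = 3.907 servings → $2.15.
spinach only: max(21/4, 1008/539) = 5.25 servings → $3.94.
carrots + chickpeas with both tight: 1.712 servings and 1.983 servings → $1.52.
carrots + spinach: intersection lies outside the first quadrant.
chickpeas + spinach with both tight: 2.222 servings and 0.8067 servings → $1.83.
Cheapest feasible corner: $1.52.

$1.52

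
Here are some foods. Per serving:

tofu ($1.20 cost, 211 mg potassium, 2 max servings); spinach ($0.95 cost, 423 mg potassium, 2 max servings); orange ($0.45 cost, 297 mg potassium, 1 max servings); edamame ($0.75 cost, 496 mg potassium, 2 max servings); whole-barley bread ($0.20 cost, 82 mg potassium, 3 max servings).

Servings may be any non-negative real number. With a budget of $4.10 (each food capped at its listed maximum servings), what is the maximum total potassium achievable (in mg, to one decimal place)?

Potassium per dollar: edamame 661.3, orange 660, spinach 445.3, whole-barley bread 410, tofu 175.8.
Take 2 servings of edamame: spends $1.50, +992.0 mg potassium (running total 992.0 mg).
Take 1 serving of orange: spends $0.45, +297.0 mg potassium (running total 1289.0 mg).
Take 2 servings of spinach: spends $1.90, +846.0 mg potassium (running total 2135.0 mg).
Take 1.25 servings of whole-barley bread: spends $0.25, +102.5 mg potassium (running total 2237.5 mg).
Greedy by best ratio exhausts the cost allowance optimally: 2237.5 mg.

2237.5 mg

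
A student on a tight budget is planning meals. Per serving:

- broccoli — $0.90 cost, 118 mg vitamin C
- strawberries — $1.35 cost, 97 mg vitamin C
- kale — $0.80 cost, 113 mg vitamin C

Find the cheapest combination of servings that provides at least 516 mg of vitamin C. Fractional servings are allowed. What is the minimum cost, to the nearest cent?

Cost per mg of vitamin C: kale $0.0071, broccoli $0.0076, strawberries $0.0139.
With no serving limits, use only kale: 516 mg / 113 mg = 4.566 servings × $0.80 = $3.65.

$3.65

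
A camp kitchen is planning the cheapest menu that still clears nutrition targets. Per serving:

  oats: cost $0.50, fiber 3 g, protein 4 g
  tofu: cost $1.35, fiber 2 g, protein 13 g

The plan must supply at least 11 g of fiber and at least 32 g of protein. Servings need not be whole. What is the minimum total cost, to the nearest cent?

$3.54

With two linear requirements the optimum uses one or two foods; enumerate the corners.
oats only: max(11/3, 32/4) = 8 servings → $4.00.
tofu only: max(11/2, 32/13) = 5.5 servings → $7.42.
oats + tofu with both tight: 2.548 servings and 1.677 servings → $3.54.
So the least-cost plan costs $3.54.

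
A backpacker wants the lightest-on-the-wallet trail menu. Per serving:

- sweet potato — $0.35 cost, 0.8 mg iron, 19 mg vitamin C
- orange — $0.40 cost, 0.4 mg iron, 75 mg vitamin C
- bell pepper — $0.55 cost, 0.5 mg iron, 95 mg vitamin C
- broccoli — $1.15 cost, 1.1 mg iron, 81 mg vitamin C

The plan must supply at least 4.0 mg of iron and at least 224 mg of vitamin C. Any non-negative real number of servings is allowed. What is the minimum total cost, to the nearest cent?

$2.19

This is a tiny linear program; its minimum lies at a vertex of the feasible set. List the vertices and price them.
sweet potato only: max(4.0/0.8, 224/19) = 11.79 servings → $4.13.
orange only: max(4.0/0.4, 224/75) = 10 servings → $4.00.
bell pepper only: max(4.0/0.5, 224/95) = 8 servings → $4.40.
broccoli only: max(4.0/1.1, 224/81) = 3.636 servings → $4.18.
sweet potato + orange with both tight: 4.015 servings and 1.969 servings → $2.19.
sweet potato + bell pepper with both tight: 4.03 servings and 1.552 servings → $2.26.
sweet potato + broccoli with both tight: 1.768 servings and 2.351 servings → $3.32.
orange + bell pepper: the both-tight solution has a negative serving — not a feasible corner.
orange + broccoli: intersection lies outside the first quadrant.
bell pepper + broccoli: intersection lies outside the first quadrant.
Cheapest feasible corner: $2.19.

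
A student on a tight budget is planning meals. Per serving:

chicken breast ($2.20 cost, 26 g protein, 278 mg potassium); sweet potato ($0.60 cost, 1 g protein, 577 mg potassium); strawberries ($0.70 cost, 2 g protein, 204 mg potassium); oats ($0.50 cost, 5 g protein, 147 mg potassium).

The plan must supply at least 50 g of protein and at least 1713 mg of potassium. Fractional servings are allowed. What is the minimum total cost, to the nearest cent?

$5.22

With two linear requirements the optimum uses one or two foods; enumerate the corners.
chicken breast only: max(50/26, 1713/278) = 6.162 servings → $13.56.
sweet potato only: max(50/1, 1713/577) = 50 servings → $30.00.
strawberries only: max(50/2, 1713/204) = 25 servings → $17.50.
oats only: max(50/5, 1713/147) = 11.65 servings → $5.83.
chicken breast + sweet potato with both tight: 1.843 servings and 2.081 servings → $5.30.
chicken breast + strawberries with both tight: 1.427 servings and 6.453 servings → $7.66.
chicken breast + oats with both targets exact would need a negative amount; discard.
sweet potato + strawberries: intersection lies outside the first quadrant.
sweet potato + oats with both tight: 0.4438 servings and 9.911 servings → $5.22.
strawberries + oats with both tight: 1.674 servings and 9.331 servings → $5.84.
The minimum over all feasible corners is $5.22.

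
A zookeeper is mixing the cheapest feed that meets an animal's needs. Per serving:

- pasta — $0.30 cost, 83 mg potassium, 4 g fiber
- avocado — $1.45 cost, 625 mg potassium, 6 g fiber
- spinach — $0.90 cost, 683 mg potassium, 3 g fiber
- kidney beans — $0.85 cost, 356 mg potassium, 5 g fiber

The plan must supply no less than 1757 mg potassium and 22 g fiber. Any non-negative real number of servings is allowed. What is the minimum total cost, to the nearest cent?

pasta only: max(1757/83, 22/4) = 21.17 servings → $6.35.
avocado only: max(1757/625, 22/6) = 3.667 servings → $5.32.
spinach only: max(1757/683, 22/3) = 7.333 servings → $6.60.
kidney beans only: max(1757/356, 22/5) = 4.935 servings → $4.20.
pasta + avocado with both tight: 1.602 servings and 2.598 servings → $4.25.
pasta + spinach with both tight: 3.929 servings and 2.095 servings → $3.06.
pasta + kidney beans: the both-tight solution has a negative serving — not a feasible corner.
avocado + spinach with both targets exact would need a negative amount; discard.
avocado + kidney beans with both tight: 0.9636 servings and 3.244 servings → $4.15.
spinach + kidney beans with both tight: 0.4061 servings and 4.156 servings → $3.90.
So the least-cost plan costs $3.06.

$3.06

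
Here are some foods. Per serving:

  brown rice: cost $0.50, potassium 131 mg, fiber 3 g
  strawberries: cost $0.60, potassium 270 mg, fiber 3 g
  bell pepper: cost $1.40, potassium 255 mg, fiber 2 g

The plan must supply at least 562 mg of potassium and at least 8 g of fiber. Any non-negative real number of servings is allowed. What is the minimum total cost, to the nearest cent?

brown rice only: max(562/131, 8/3) = 4.29 servings → $2.15.
strawberries only: max(562/270, 8/3) = 2.667 servings → $1.60.
bell pepper only: max(562/255, 8/2) = 4 servings → $5.60.
brown rice + strawberries with both tight: 1.137 servings and 1.53 servings → $1.49.
brown rice + bell pepper with both tight: 1.821 servings and 1.268 servings → $2.69.
strawberries + bell pepper: intersection lies outside the first quadrant.
Cheapest feasible corner: $1.49.

$1.49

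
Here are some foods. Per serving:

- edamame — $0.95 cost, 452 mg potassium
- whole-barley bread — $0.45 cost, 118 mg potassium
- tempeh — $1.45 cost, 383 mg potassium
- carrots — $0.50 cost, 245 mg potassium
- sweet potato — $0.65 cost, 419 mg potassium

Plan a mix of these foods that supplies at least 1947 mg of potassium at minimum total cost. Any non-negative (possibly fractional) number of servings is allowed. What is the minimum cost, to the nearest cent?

Cost per mg of potassium: sweet potato $0.0016, carrots $0.0020, edamame $0.0021, tempeh $0.0038, whole-barley bread $0.0038.
With no serving limits, use only sweet potato: 1947 mg / 419 mg = 4.647 servings × $0.65 = $3.02.

$3.02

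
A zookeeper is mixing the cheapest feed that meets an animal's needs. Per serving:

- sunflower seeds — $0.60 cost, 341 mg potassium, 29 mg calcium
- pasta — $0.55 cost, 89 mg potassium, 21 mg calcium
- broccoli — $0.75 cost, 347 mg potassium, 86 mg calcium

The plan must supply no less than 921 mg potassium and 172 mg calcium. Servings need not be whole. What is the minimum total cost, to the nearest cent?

$1.85

This is a tiny linear program; its minimum lies at a vertex of the feasible set. List the vertices and price them.
sunflower seeds only: max(921/341, 172/29) = 5.931 servings → $3.56.
pasta only: max(921/89, 172/21) = 10.35 servings → $5.69.
broccoli only: max(921/347, 172/86) = 2.654 servings → $1.99.
sunflower seeds + pasta with both tight: 0.8806 servings and 6.974 servings → $4.36.
sunflower seeds + broccoli with both tight: 1.013 servings and 1.658 servings → $1.85.
pasta + broccoli: intersection lies outside the first quadrant.
Cheapest feasible corner: $1.85.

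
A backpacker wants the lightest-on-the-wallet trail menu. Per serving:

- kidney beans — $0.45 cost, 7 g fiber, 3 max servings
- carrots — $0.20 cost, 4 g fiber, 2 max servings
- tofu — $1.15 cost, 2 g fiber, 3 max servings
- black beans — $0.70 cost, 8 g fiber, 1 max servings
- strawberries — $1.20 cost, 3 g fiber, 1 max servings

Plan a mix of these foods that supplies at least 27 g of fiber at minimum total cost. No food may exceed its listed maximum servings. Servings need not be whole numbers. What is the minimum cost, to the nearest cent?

Cost per g of fiber: carrots $0.0500, kidney beans $0.0643, black beans $0.0875, strawberries $0.4000, tofu $0.5750.
Take 2 servings of carrots: +8.0 g fiber for $0.40 (total $0.40, still need 19.0 g).
Take 2.714 servings of kidney beans: +19.0 g fiber for $1.22 (total $1.62, still need 0.0 g).
Filling from the cheapest source first is optimal under one linear minimum: $1.62.

$1.62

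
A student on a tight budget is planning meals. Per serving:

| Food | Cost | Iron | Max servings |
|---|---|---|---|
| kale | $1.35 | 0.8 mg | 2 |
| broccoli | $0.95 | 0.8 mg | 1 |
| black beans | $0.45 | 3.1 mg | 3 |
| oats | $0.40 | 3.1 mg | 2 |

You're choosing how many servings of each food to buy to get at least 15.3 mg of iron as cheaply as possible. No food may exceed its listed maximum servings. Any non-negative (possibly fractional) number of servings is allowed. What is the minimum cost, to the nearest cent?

$2.12

Cost per mg of iron: oats $0.1290, black beans $0.1452, broccoli $1.1875, kale $1.6875.
Take 2 servings of oats: +6.2 mg iron for $0.80 (total $0.80, still need 9.1 mg).
Take 2.935 servings of black beans: +9.1 mg iron for $1.32 (total $2.12, still need 0.0 mg).
Greedy by cheapest-per-mg is optimal for a single linear constraint, so the minimum cost is $2.12.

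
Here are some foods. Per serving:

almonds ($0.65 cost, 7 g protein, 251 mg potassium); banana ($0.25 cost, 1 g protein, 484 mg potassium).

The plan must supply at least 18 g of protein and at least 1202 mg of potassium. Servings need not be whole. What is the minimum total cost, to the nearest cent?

A basic optimal solution has at most two foods positive. Try each food alone and each pair with both targets met exactly.
almonds only: max(18/7, 1202/251) = 4.789 servings → $3.11.
banana only: max(18/1, 1202/484) = 18 servings → $4.50.
almonds + banana with both tight: 2.394 servings and 1.242 servings → $1.87.
Cheapest feasible corner: $1.87.

$1.87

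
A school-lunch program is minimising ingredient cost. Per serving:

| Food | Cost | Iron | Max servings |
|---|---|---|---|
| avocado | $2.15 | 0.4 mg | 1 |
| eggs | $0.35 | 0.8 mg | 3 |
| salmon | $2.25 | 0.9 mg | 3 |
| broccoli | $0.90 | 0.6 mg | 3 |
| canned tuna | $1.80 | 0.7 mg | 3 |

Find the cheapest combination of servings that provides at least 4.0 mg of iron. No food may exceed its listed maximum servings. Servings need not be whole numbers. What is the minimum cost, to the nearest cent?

Cost per mg of iron: eggs $0.4375, broccoli $1.5000, salmon $2.5000, canned tuna $2.5714, avocado $5.3750.
Take 3 servings of eggs: +2.4 mg iron for $1.05 (total $1.05, still need 1.6 mg).
Take 2.667 servings of broccoli: +1.6 mg iron for $2.40 (total $3.45, still need 0.0 mg).
Filling from the cheapest source first is optimal under one linear minimum: $3.45.

$3.45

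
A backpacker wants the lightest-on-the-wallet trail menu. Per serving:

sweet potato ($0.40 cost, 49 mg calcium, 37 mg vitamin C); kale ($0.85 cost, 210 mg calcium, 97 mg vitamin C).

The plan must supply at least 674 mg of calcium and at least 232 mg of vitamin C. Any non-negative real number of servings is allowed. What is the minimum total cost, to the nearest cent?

$2.73

Two binding constraints pin down two serving amounts, so the optimal mix uses at most two foods. The candidates are each food alone (scaled to the tighter of calcium/vitamin C) and each pair with both constraints tight.
sweet potato only: max(674/49, 232/37) = 13.76 servings → $5.50.
kale only: max(674/210, 232/97) = 3.21 servings → $2.73.
sweet potato + kale: intersection lies outside the first quadrant.
Cheapest feasible corner: $2.73.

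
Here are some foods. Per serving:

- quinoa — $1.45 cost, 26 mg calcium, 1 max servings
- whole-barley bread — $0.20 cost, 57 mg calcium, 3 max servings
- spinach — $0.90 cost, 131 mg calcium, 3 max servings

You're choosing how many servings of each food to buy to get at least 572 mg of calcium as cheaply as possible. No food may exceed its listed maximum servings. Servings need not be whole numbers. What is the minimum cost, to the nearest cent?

$3.75

Cost per mg of calcium: whole-barley bread $0.0035, spinach $0.0069, quinoa $0.0558.
Take 3 servings of whole-barley bread: +171.0 mg calcium for $0.60 (total $0.60, still need 401.0 mg).
Take 3 servings of spinach: +393.0 mg calcium for $2.70 (total $3.30, still need 8.0 mg).
Take 0.3077 servings of quinoa: +8.0 mg calcium for $0.45 (total $3.75, still need 0.0 mg).
Greedy by cheapest-per-mg is optimal for a single linear constraint, so the minimum cost is $3.75.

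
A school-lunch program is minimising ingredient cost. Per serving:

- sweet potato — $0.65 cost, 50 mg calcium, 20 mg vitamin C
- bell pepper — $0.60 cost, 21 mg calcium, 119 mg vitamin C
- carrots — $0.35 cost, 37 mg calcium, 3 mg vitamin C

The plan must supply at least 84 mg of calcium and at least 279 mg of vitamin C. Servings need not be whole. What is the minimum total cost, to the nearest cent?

For a min-cost LP with two ≥-constraints, a basic feasible solution has at most two positive variables.
sweet potato only: max(84/50, 279/20) = 13.95 servings → $9.07.
bell pepper only: max(84/21, 279/119) = 4 servings → $2.40.
carrots only: max(84/37, 279/3) = 93 servings → $32.55.
sweet potato + bell pepper with both tight: 0.7481 servings and 2.219 servings → $1.82.
sweet potato + carrots: the both-tight solution has a negative serving — not a feasible corner.
bell pepper + carrots with both tight: 2.321 servings and 0.9532 servings → $1.73.
So the least-cost plan costs $1.73.

$1.73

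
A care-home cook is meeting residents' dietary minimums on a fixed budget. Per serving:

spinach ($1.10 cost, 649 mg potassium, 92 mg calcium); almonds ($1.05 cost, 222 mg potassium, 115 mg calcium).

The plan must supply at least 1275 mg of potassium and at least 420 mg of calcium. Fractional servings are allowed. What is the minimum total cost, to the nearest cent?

With two linear requirements the optimum uses one or two foods; enumerate the corners.
spinach only: max(1275/649, 420/92) = 4.565 servings → $5.02.
almonds only: max(1275/222, 420/115) = 5.743 servings → $6.03.
spinach + almonds with both tight: 0.9848 servings and 2.864 servings → $4.09.
The minimum over all feasible corners is $4.09.

$4.09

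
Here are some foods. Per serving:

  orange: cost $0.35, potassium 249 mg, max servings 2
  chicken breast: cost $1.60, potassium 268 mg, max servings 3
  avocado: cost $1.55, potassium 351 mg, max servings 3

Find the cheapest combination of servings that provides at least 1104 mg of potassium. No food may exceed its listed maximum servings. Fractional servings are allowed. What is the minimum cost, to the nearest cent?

$3.38

Cost per mg of potassium: orange $0.0014, avocado $0.0044, chicken breast $0.0060.
Take 2 servings of orange: +498.0 mg potassium for $0.70 (total $0.70, still need 606.0 mg).
Take 1.726 servings of avocado: +606.0 mg potassium for $2.68 (total $3.38, still need 0.0 mg).
Greedy by cheapest-per-mg is optimal for a single linear constraint, so the minimum cost is $3.38.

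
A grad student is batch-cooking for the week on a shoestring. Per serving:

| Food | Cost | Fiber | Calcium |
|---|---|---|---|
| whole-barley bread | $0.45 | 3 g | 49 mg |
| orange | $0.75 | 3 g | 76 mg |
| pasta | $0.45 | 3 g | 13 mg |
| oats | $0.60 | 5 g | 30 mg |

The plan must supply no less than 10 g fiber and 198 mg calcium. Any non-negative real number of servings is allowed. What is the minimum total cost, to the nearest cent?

$1.82

For a min-cost LP with two ≥-constraints, a basic feasible solution has at most two positive variables.
whole-barley bread only: max(10/3, 198/49) = 4.041 servings → $1.82.
orange only: max(10/3, 198/76) = 3.333 servings → $2.50.
pasta only: max(10/3, 198/13) = 15.23 servings → $6.85.
oats only: max(10/5, 198/30) = 6.6 servings → $3.96.
whole-barley bread + orange with both tight: 2.049 servings and 1.284 servings → $1.89.
whole-barley bread + pasta with both targets exact would need a negative amount; discard.
whole-barley bread + oats: intersection lies outside the first quadrant.
orange + pasta with both tight: 2.455 servings and 0.8783 servings → $2.24.
orange + oats with both tight: 2.379 servings and 0.5724 servings → $2.13.
pasta + oats: the both-tight solution has a negative serving — not a feasible corner.
Cheapest feasible corner: $1.82.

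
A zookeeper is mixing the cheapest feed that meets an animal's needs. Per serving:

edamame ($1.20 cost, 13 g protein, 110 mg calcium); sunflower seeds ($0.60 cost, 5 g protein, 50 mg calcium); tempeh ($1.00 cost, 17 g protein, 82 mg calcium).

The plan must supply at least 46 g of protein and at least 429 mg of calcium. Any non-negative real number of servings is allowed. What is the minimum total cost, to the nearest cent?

At the optimum either one food covers both requirements or two foods hit both targets exactly; no other combination can be cheaper.
edamame only: max(46/13, 429/110) = 3.9 servings → $4.68.
sunflower seeds only: max(46/5, 429/50) = 9.2 servings → $5.52.
tempeh only: max(46/17, 429/82) = 5.232 servings → $5.23.
edamame + sunflower seeds with both tight: 1.55 servings and 5.17 servings → $4.96.
edamame + tempeh: the both-tight solution has a negative serving — not a feasible corner.
sunflower seeds + tempeh with both tight: 8.002 servings and 0.3523 servings → $5.15.
Cheapest feasible corner: $4.68.

$4.68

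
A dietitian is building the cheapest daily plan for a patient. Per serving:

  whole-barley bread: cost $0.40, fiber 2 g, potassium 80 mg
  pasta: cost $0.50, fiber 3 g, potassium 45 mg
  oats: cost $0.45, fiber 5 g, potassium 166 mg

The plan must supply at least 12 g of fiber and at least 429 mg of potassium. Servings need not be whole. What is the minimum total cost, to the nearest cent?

whole-barley bread only: max(12/2, 429/80) = 6 servings → $2.40.
pasta only: max(12/3, 429/45) = 9.533 servings → $4.77.
oats only: max(12/5, 429/166) = 2.584 servings → $1.16.
whole-barley bread + pasta with both tight: 4.98 servings and 0.68 servings → $2.33.
whole-barley bread + oats with both tight: 2.25 servings and 1.5 servings → $1.57.
pasta + oats with both targets exact would need a negative amount; discard.
The minimum over all feasible corners is $1.16.

$1.16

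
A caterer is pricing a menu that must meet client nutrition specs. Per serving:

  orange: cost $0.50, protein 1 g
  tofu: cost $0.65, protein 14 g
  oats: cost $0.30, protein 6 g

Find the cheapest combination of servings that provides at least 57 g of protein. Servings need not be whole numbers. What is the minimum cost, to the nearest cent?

$2.65

Cost per g of protein: tofu $0.0464, oats $0.0500, orange $0.5000.
With no serving limits, use only tofu: 57 g / 14 g = 4.071 servings × $0.65 = $2.65.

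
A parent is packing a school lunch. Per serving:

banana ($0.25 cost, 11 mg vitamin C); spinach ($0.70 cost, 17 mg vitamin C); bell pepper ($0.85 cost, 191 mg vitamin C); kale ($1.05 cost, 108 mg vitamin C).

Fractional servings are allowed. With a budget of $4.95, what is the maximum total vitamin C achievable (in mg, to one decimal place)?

Vitamin C per dollar: bell pepper 224.7, kale 102.9, banana 44, spinach 24.29.
With no serving limits, spend the whole cost allowance on bell pepper: $4.95 / $0.85 × 191 mg = 1112.3 mg.

1112.3 mg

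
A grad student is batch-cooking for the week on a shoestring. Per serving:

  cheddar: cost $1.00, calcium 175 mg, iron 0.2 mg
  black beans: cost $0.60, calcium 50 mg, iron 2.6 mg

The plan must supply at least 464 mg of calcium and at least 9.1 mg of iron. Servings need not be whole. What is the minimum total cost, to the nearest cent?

A basic optimal solution has at most two foods positive. Try each food alone and each pair with both targets met exactly.
cheddar only: max(464/175, 9.1/0.2) = 45.5 servings → $45.50.
black beans only: max(464/50, 9.1/2.6) = 9.28 servings → $5.57.
cheddar + black beans with both tight: 1.689 servings and 3.37 servings → $3.71.
The minimum over all feasible corners is $3.71.

$3.71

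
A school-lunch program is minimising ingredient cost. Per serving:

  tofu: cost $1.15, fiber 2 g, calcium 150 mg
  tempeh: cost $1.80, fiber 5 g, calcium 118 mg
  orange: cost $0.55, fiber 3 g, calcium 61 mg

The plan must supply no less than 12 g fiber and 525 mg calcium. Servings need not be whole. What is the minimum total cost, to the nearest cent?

$4.21

The cheapest plan sits at a corner of the feasible region — with two constraints it uses at most two foods.
tofu only: max(12/2, 525/150) = 6 servings → $6.90.
tempeh only: max(12/5, 525/118) = 4.449 servings → $8.01.
orange only: max(12/3, 525/61) = 8.607 servings → $4.73.
tofu + tempeh with both tight: 2.352 servings and 1.459 servings → $5.33.
tofu + orange with both tight: 2.57 servings and 2.287 servings → $4.21.
tempeh + orange with both targets exact would need a negative amount; discard.
Cheapest feasible corner: $4.21.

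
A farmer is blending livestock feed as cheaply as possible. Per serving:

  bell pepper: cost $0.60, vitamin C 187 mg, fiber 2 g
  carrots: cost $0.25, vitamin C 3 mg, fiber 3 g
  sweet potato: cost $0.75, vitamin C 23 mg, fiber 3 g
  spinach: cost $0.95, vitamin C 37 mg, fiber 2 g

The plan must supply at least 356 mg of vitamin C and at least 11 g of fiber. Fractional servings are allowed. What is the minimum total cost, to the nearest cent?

A basic optimal solution has at most two foods positive. Try each food alone and each pair with both targets met exactly.
bell pepper only: max(356/187, 11/2) = 5.5 servings → $3.30.
carrots only: max(356/3, 11/3) = 118.7 servings → $29.67.
sweet potato only: max(356/23, 11/3) = 15.48 servings → $11.61.
spinach only: max(356/37, 11/2) = 9.622 servings → $9.14.
bell pepper + carrots with both tight: 1.865 servings and 2.423 servings → $1.72.
bell pepper + sweet potato with both tight: 1.583 servings and 2.612 servings → $2.91.
bell pepper + spinach with both tight: 1.017 servings and 4.483 servings → $4.87.
carrots + sweet potato: the both-tight solution has a negative serving — not a feasible corner.
carrots + spinach: intersection lies outside the first quadrant.
sweet potato + spinach: the both-tight solution has a negative serving — not a feasible corner.
Cheapest feasible corner: $1.72.

$1.72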